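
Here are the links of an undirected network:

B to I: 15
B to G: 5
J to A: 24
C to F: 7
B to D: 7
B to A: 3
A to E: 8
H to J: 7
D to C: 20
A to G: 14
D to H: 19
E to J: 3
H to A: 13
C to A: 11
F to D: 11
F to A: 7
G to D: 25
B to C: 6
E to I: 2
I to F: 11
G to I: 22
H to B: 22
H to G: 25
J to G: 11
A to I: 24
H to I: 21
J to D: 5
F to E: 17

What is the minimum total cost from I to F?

11

Candidate routes:
I → F: 11 = 11
I → E → A → F: 2+8+7 = 17
Cheapest is I → F at 11.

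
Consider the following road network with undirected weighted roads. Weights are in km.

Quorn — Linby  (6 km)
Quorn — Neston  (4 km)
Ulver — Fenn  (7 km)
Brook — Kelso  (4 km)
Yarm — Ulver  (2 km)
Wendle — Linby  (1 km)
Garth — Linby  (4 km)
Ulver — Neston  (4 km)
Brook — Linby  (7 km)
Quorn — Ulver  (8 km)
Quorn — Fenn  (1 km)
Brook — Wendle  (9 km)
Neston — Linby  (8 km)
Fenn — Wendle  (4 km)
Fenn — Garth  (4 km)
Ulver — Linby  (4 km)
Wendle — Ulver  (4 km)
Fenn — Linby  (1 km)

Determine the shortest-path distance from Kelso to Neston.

Shortest distances from Kelso:
Kelso: 0
Brook: 4  (via Kelso)
Linby: 11  (via Brook)
Fenn: 12  (via Linby)
Wendle: 12  (via Linby)
Quorn: 13  (via Fenn)
Ulver: 15  (via Linby)
Garth: 15  (via Linby)
Yarm: 17  (via Ulver)
Neston: 17  (via Quorn)
Shortest route: Kelso–Brook–Linby–Fenn–Quorn–Neston = 17 km.

17 km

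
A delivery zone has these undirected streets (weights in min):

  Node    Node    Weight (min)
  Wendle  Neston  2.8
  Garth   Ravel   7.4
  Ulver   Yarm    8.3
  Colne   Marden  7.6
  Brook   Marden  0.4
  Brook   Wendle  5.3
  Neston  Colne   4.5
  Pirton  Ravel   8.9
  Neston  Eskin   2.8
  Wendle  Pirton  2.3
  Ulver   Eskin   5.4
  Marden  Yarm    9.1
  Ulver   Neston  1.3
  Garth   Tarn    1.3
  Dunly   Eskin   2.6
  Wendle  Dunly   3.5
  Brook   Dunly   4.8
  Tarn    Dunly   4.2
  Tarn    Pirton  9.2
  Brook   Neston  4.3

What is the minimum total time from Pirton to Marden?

Settle nodes by increasing distance from Pirton:
Pirton: 0
Wendle: 2.3  (via Pirton)
Neston: 5.1  (via Wendle)
Dunly: 5.8  (via Wendle)
Ulver: 6.4  (via Neston)
Brook: 7.6  (via Wendle)
Eskin: 7.9  (via Neston)
Marden: 8  (via Brook)
Shortest route: Pirton → Wendle → Brook → Marden = 8 min.

8 min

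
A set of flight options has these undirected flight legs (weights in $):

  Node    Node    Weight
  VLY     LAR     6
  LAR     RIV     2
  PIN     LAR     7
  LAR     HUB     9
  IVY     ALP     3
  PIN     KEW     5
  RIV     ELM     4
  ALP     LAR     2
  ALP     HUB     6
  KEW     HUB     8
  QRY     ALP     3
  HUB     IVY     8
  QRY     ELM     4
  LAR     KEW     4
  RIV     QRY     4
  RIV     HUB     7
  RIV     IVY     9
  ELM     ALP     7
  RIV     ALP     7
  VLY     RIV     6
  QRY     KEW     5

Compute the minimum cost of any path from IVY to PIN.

Candidate routes:
IVY → ALP → LAR → KEW → PIN: 3+2+4+5 = 14
IVY → ALP → LAR → PIN: 3+2+7 = 12
IVY → ALP → QRY → KEW → PIN: 3+3+5+5 = 16
The minimum is $12 via IVY → ALP → LAR → PIN.

$12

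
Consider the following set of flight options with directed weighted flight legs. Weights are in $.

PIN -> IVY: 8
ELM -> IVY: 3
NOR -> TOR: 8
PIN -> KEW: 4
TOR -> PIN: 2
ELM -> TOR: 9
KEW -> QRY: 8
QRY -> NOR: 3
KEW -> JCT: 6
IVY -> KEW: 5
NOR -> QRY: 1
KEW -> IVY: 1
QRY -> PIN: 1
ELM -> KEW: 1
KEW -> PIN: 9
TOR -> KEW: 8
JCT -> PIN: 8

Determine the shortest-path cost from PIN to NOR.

$15

Enumerating some paths:
PIN - IVY - KEW - QRY - NOR: 8+5+8+3 = 24
PIN - KEW - QRY - NOR: 4+8+3 = 15
The minimum is $15 via PIN - KEW - QRY - NOR.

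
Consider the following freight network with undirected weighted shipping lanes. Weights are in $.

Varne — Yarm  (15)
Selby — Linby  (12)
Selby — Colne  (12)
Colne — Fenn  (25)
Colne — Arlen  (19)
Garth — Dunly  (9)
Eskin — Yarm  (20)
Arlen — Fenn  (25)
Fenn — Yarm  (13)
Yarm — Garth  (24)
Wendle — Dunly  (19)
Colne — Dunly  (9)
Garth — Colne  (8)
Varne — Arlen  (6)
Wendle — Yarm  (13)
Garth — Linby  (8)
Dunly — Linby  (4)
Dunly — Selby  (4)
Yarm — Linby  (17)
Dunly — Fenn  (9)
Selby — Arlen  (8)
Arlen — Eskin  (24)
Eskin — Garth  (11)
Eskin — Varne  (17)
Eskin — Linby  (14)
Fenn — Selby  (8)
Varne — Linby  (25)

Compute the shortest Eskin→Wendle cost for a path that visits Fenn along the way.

$53

Best Eskin to Fenn: Eskin–Linby–Dunly–Fenn costing 27
Best Fenn to Wendle: Fenn–Yarm–Wendle costing 26
Total via Fenn: 27 + 26 = $53.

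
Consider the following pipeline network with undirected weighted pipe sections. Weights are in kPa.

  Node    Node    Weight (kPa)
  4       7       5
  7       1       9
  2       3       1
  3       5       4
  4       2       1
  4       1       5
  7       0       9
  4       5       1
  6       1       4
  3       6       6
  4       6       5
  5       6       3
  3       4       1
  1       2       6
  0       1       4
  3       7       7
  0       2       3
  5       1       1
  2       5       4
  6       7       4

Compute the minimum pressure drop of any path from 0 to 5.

Settle nodes by increasing distance from 0:
0: 0
2: 3  (via 0)
1: 4  (via 0)
3: 4  (via 2)
4: 4  (via 2)
5: 5  (via 1)
Shortest route: 0 → 1 → 5 = 5 kPa.

5 kPa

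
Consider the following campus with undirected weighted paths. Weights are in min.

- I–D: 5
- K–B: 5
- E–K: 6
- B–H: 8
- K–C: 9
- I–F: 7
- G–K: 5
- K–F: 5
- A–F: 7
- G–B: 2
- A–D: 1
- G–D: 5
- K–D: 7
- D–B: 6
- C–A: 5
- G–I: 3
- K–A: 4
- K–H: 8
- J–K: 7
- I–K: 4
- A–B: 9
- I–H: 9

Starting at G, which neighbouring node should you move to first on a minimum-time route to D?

D

Compare a few routes:
G–B–D: 2+6 = 8
G–D: 5 = 5
The minimum is 5 min via G–D.
So from G the first move is to D.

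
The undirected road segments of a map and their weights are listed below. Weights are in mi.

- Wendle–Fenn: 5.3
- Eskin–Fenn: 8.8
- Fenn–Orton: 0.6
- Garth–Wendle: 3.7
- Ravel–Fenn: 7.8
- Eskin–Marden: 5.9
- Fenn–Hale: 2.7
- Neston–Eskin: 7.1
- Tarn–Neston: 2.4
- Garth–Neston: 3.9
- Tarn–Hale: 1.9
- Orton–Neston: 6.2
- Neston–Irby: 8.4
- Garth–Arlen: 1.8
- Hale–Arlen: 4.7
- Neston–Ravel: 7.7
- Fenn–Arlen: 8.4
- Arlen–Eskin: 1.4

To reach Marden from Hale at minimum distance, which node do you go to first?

Arlen

Compare a few routes:
Hale–Arlen–Eskin–Marden: 4.7+1.4+5.9 = 12
Hale–Tarn–Neston–Garth–Arlen–Eskin–Marden: 1.9+2.4+3.9+1.8+1.4+5.9 = 17.3
The minimum is 12 mi via Hale–Arlen–Eskin–Marden.
So from Hale the first move is to Arlen.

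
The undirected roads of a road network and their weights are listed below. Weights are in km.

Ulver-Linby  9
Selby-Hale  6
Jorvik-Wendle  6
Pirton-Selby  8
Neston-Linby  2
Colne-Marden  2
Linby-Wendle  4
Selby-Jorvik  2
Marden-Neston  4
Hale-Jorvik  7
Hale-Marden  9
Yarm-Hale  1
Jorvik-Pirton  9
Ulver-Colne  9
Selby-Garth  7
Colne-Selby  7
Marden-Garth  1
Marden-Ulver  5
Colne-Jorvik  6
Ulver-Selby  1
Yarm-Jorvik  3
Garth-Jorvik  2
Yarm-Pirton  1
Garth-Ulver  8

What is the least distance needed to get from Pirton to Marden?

7 km

Compare a few routes:
Pirton - Yarm - Hale - Marden: 1+1+9 = 11
Pirton - Yarm - Jorvik - Garth - Marden: 1+3+2+1 = 7
The minimum is 7 km via Pirton - Yarm - Jorvik - Garth - Marden.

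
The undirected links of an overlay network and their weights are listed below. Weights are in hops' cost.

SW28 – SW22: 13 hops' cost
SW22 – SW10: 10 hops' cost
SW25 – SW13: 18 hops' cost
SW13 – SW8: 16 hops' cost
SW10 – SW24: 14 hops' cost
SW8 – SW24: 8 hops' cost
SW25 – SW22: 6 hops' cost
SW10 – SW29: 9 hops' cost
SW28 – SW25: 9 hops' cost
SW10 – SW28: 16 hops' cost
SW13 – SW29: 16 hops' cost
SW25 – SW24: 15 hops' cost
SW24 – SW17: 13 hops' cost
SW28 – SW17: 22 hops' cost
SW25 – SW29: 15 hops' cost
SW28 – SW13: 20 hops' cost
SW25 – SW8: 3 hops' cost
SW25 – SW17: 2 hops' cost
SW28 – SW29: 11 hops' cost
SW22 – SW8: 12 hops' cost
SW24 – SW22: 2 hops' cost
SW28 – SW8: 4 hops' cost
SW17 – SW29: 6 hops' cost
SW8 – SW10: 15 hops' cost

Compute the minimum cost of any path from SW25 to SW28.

Candidate routes:
SW25 → SW8 → SW28: 3+4 = 7
SW25 → SW28: 9 = 9
Cheapest is SW25 → SW8 → SW28 at 7 hops' cost.

7 hops' cost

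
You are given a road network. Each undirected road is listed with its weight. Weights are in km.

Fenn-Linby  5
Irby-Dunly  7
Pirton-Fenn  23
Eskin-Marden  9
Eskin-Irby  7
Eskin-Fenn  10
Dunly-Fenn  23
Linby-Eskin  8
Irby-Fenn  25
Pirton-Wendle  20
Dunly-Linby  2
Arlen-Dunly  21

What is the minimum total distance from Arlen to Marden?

40 km

Enumerating some paths:
Arlen–Dunly–Irby–Eskin–Marden: 21+7+7+9 = 44
Arlen–Dunly–Linby–Fenn–Eskin–Marden: 21+2+5+10+9 = 47
Arlen–Dunly–Linby–Eskin–Marden: 21+2+8+9 = 40
The minimum is 40 km via Arlen–Dunly–Linby–Eskin–Marden.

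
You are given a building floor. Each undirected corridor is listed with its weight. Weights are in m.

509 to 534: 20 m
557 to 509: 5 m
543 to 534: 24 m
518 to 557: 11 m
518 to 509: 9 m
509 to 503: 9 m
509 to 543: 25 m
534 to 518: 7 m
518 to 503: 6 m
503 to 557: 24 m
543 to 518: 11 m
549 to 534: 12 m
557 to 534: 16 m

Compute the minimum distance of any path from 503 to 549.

25 m

Running Dijkstra from 503:
503: 0
518: 6  (via 503)
509: 9  (via 503)
534: 13  (via 518)
557: 14  (via 509)
543: 17  (via 518)
549: 25  (via 534)
Shortest route: 503–518–534–549 = 25 m.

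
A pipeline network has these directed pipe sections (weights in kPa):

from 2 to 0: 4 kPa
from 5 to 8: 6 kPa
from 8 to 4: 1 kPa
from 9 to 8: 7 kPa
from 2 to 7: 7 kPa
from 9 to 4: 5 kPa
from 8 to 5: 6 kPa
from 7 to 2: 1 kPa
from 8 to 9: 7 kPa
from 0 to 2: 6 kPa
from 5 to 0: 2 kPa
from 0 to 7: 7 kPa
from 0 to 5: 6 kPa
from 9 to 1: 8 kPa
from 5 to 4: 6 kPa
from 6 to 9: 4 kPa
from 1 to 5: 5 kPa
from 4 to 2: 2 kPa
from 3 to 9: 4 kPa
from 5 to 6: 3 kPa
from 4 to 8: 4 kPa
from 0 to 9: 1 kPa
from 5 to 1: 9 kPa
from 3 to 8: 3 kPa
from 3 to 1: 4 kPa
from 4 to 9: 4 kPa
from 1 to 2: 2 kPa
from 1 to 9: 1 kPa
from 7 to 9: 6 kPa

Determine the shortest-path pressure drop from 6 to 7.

18 kPa

Shortest distances from 6:
6: 0
9: 4  (via 6)
4: 9  (via 9)
2: 11  (via 4)
8: 11  (via 9)
1: 12  (via 9)
0: 15  (via 2)
5: 17  (via 8)
7: 18  (via 2)
Shortest route: 6–9–4–2–7 = 18 kPa.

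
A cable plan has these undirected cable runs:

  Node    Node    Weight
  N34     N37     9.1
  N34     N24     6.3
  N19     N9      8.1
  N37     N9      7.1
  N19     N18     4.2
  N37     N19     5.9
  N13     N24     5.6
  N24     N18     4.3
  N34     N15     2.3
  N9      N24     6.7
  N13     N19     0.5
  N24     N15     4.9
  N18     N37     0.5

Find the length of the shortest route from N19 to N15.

Candidate routes:
N19 - N13 - N24 - N15: 0.5+5.6+4.9 = 11
N19 - N13 - N24 - N34 - N15: 0.5+5.6+6.3+2.3 = 14.7
N19 - N37 - N18 - N24 - N15: 5.9+0.5+4.3+4.9 = 15.6
N19 - N18 - N24 - N15: 4.2+4.3+4.9 = 13.4
Cheapest is N19 - N13 - N24 - N15 at 11.

11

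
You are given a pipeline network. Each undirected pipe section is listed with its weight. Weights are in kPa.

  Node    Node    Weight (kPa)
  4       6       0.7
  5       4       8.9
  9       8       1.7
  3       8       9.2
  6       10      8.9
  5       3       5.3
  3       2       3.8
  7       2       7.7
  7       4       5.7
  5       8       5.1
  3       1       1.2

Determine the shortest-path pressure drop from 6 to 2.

Settle nodes by increasing distance from 6:
6: 0
4: 0.7  (via 6)
7: 6.4  (via 4)
10: 8.9  (via 6)
5: 9.6  (via 4)
2: 14.1  (via 7)
Shortest route: 6–4–7–2 = 14.1 kPa.

14.1 kPa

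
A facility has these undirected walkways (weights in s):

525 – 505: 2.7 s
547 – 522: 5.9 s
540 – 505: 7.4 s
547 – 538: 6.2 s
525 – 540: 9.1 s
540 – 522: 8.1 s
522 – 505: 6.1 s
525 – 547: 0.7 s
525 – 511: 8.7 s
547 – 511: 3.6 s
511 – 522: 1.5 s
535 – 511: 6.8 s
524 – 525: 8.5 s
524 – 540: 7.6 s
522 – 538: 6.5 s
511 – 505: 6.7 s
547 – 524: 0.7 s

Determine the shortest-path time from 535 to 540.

16.4 s

Compare a few routes:
535–511–547–525–540: 6.8+3.6+0.7+9.1 = 20.2
535–511–522–540: 6.8+1.5+8.1 = 16.4
535–511–547–524–540: 6.8+3.6+0.7+7.6 = 18.7
The minimum is 16.4 s via 535–511–522–540.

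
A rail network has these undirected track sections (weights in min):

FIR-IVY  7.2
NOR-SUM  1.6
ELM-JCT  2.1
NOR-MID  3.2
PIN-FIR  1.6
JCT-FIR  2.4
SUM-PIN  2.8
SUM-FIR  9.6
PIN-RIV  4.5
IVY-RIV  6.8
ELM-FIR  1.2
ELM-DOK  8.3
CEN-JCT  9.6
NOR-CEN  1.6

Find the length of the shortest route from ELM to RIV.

7.3 min

Compare a few routes:
ELM → FIR → PIN → RIV: 1.2+1.6+4.5 = 7.3
ELM → FIR → IVY → RIV: 1.2+7.2+6.8 = 15.2
ELM → JCT → FIR → PIN → RIV: 2.1+2.4+1.6+4.5 = 10.6
The minimum is 7.3 min via ELM → FIR → PIN → RIV.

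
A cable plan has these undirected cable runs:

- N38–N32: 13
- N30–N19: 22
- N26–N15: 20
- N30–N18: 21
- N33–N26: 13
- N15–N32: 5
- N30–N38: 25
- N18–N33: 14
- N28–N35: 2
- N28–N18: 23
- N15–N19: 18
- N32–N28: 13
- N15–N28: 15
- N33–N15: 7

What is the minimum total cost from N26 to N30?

Shortest distances from N26:
N26: 0
N33: 13  (via N26)
N15: 20  (via N26)
N32: 25  (via N15)
N18: 27  (via N33)
N28: 35  (via N15)
N35: 37  (via N28)
N38: 38  (via N32)
N19: 38  (via N15)
N30: 48  (via N18)
Shortest route: N26–N33–N18–N30 = 48.

48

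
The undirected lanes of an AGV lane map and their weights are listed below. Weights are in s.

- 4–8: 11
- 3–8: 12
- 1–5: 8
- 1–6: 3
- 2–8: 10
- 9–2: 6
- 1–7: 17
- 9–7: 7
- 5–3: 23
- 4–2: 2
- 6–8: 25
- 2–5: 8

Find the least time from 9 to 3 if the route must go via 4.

Shortest 9→4: 9–2–4 = 8
Shortest 4→3: 4–8–3 = 23
Total via 4: 8 + 23 = 31 s.

31 s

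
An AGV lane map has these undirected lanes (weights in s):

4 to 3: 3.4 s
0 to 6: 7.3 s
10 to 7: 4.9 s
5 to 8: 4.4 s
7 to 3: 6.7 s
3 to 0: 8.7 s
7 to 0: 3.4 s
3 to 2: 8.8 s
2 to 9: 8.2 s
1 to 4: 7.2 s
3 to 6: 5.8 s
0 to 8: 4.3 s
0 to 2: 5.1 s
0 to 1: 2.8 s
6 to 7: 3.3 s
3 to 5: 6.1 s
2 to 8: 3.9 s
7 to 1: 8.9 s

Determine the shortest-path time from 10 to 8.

Running Dijkstra from 10:
10: 0
7: 4.9  (via 10)
6: 8.2  (via 7)
0: 8.3  (via 7)
1: 11.1  (via 0)
3: 11.6  (via 7)
8: 12.6  (via 0)
Shortest route: 10 → 7 → 0 → 8 = 12.6 s.

12.6 s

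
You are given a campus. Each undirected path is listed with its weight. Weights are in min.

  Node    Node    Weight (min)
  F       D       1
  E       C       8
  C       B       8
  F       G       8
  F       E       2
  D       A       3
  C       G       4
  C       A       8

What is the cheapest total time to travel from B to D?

Compare a few routes:
B–C–A–D: 8+8+3 = 19
B–C–G–F–D: 8+4+8+1 = 21
Cheapest is B–C–A–D at 19 min.

19 min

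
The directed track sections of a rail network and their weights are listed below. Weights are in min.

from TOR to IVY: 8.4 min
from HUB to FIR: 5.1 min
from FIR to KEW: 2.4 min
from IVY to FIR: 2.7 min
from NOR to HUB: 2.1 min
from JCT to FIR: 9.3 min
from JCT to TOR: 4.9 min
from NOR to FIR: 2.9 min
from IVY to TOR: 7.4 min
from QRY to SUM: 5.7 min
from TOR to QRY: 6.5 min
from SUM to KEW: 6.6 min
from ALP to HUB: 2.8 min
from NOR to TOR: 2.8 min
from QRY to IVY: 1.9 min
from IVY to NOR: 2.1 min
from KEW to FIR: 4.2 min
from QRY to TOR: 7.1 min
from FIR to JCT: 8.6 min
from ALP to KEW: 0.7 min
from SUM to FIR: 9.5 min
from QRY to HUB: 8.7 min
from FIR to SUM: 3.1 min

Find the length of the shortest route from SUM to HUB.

Running Dijkstra from SUM:
SUM: 0
KEW: 6.6  (via SUM)
FIR: 9.5  (via SUM)
JCT: 18.1  (via FIR)
TOR: 23  (via JCT)
QRY: 29.5  (via TOR)
IVY: 31.4  (via TOR)
NOR: 33.5  (via IVY)
HUB: 35.6  (via NOR)
Shortest route: SUM → FIR → JCT → TOR → IVY → NOR → HUB = 35.6 min.

35.6 min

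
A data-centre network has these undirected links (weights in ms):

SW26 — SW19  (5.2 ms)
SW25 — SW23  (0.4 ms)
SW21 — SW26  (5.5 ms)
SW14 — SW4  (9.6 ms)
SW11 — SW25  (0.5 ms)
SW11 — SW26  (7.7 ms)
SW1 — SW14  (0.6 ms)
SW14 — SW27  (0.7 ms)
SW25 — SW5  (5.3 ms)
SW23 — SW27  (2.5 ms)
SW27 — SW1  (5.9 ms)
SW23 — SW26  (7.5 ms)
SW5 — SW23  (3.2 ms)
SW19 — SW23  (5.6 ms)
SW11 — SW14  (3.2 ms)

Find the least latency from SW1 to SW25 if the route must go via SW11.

4.3 ms

Shortest SW1→SW11: SW1 → SW14 → SW11 = 3.8
Shortest SW11→SW25: SW11 → SW25 = 0.5
Total via SW11: 3.8 + 0.5 = 4.3 ms.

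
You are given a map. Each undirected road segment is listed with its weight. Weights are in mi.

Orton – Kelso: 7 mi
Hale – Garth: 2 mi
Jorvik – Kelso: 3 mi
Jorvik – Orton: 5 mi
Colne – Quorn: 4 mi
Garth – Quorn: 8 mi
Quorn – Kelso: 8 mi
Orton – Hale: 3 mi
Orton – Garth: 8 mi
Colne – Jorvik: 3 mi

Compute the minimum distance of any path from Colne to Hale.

11 mi

Shortest distances from Colne:
Colne: 0
Jorvik: 3  (via Colne)
Quorn: 4  (via Colne)
Kelso: 6  (via Jorvik)
Orton: 8  (via Jorvik)
Hale: 11  (via Orton)
Shortest route: Colne → Jorvik → Orton → Hale = 11 mi.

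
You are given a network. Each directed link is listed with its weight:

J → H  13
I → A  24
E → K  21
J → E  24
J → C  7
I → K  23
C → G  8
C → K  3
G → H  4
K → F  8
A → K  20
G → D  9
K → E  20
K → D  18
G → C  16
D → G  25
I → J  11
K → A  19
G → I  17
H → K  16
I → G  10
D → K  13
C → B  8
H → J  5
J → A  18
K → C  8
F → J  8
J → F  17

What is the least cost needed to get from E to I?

Running Dijkstra from E:
E: 0
K: 21  (via E)
C: 29  (via K)
F: 29  (via K)
B: 37  (via C)
G: 37  (via C)
J: 37  (via F)
D: 39  (via K)
A: 40  (via K)
H: 41  (via G)
I: 54  (via G)
Shortest route: E–K–C–G–I = 54.

54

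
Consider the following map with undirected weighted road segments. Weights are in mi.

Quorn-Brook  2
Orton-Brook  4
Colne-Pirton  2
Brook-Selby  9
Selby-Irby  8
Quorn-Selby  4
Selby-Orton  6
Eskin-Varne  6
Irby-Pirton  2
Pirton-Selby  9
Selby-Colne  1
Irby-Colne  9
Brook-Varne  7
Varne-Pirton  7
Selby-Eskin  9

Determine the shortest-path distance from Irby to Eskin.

14 mi

Candidate routes:
Irby - Pirton - Colne - Selby - Eskin: 2+2+1+9 = 14
Irby - Selby - Eskin: 8+9 = 17
Irby - Pirton - Varne - Eskin: 2+7+6 = 15
The minimum is 14 mi via Irby - Pirton - Colne - Selby - Eskin.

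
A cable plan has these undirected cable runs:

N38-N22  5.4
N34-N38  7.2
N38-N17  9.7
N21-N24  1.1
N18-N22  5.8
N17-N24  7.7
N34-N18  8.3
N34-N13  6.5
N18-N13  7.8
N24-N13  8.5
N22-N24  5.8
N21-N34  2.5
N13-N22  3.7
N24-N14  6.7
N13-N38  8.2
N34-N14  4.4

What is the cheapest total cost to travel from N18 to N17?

19.3

Settle nodes by increasing distance from N18:
N18: 0
N22: 5.8  (via N18)
N13: 7.8  (via N18)
N34: 8.3  (via N18)
N21: 10.8  (via N34)
N38: 11.2  (via N22)
N24: 11.6  (via N22)
N14: 12.7  (via N34)
N17: 19.3  (via N24)
Shortest route: N18 → N22 → N24 → N17 = 19.3.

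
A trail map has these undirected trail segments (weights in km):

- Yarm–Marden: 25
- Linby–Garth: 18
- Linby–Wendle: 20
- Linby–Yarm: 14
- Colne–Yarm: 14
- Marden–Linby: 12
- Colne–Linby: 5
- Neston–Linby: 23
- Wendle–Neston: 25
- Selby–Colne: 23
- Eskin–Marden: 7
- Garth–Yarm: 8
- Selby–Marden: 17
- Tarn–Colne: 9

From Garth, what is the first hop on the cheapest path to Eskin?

Compare a few routes:
Garth - Yarm - Marden - Eskin: 8+25+7 = 40
Garth - Linby - Marden - Eskin: 18+12+7 = 37
The minimum is 37 km via Garth - Linby - Marden - Eskin.
So from Garth the first move is to Linby.

Linby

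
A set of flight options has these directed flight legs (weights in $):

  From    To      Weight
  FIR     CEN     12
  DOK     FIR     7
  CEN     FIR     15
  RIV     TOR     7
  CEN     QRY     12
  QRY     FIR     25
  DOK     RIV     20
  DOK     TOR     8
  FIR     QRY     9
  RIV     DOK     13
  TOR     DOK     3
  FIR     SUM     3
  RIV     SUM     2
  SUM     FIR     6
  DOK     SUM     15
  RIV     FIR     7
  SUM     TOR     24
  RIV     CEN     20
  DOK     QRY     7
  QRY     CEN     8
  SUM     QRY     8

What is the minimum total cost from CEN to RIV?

Shortest distances from CEN:
CEN: 0
QRY: 12  (via CEN)
FIR: 15  (via CEN)
SUM: 18  (via FIR)
TOR: 42  (via SUM)
DOK: 45  (via TOR)
RIV: 65  (via DOK)
Shortest route: CEN–FIR–SUM–TOR–DOK–RIV = $65.

$65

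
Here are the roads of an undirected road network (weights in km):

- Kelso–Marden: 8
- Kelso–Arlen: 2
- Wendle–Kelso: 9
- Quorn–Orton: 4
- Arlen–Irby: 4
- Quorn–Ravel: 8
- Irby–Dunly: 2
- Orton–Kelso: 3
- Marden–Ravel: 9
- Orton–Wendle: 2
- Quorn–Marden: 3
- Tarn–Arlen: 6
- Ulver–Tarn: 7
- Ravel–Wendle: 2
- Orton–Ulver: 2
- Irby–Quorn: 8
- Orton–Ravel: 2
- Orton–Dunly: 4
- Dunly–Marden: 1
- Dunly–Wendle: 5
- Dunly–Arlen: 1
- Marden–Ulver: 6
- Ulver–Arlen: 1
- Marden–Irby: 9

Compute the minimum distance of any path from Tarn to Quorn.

11 km

Compare a few routes:
Tarn - Arlen - Dunly - Marden - Quorn: 6+1+1+3 = 11
Tarn - Ulver - Arlen - Dunly - Marden - Quorn: 7+1+1+1+3 = 13
Tarn - Arlen - Ulver - Orton - Quorn: 6+1+2+4 = 13
Tarn - Ulver - Orton - Quorn: 7+2+4 = 13
The minimum is 11 km via Tarn - Arlen - Dunly - Marden - Quorn.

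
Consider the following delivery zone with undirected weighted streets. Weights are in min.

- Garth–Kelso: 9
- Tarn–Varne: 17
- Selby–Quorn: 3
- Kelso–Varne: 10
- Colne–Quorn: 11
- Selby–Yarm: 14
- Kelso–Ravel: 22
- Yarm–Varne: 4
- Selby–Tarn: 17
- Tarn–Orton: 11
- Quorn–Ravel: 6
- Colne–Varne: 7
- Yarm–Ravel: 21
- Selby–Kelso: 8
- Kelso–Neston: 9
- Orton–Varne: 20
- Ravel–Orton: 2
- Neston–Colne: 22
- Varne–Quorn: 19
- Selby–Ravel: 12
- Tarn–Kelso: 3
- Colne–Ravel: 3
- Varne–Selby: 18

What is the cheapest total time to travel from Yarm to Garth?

Enumerating some paths:
Yarm–Selby–Kelso–Garth: 14+8+9 = 31
Yarm–Varne–Kelso–Garth: 4+10+9 = 23
Yarm–Varne–Tarn–Kelso–Garth: 4+17+3+9 = 33
Cheapest is Yarm–Varne–Kelso–Garth at 23 min.

23 min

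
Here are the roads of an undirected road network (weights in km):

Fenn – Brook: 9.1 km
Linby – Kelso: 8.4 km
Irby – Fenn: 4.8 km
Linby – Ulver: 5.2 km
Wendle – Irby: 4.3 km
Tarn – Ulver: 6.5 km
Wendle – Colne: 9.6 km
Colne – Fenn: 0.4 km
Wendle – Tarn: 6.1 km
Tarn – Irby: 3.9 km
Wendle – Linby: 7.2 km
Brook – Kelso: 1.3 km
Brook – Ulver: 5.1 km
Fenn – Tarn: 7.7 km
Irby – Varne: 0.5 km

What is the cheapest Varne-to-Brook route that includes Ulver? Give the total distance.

Shortest Varne→Ulver: Varne–Irby–Tarn–Ulver = 10.9
Shortest Ulver→Brook: Ulver–Brook = 5.1
Total via Ulver: 10.9 + 5.1 = 16 km.

16 km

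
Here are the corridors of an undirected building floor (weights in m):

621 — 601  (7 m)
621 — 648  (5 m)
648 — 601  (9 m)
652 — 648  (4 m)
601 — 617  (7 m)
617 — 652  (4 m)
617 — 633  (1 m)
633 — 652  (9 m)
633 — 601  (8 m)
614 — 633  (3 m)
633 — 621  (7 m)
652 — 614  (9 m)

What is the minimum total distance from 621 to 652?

Settle nodes by increasing distance from 621:
621: 0
648: 5  (via 621)
601: 7  (via 621)
633: 7  (via 621)
617: 8  (via 633)
652: 9  (via 648)
Shortest route: 621 → 648 → 652 = 9 m.

9 m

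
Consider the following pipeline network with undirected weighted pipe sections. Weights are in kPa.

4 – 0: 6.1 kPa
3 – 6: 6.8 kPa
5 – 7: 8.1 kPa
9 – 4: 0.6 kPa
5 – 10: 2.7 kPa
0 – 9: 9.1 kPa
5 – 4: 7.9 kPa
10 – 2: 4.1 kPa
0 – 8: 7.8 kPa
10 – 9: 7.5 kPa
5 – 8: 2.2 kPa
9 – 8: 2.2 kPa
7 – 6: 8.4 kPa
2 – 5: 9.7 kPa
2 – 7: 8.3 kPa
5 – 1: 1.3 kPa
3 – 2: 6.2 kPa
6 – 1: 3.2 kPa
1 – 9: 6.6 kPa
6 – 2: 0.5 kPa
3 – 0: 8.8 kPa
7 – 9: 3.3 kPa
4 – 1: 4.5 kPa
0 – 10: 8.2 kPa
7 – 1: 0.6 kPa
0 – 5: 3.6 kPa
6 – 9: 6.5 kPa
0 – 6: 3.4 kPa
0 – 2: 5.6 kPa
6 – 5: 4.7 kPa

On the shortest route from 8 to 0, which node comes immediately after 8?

5

Compare a few routes:
8–0: 7.8 = 7.8
8–5–0: 2.2+3.6 = 5.8
The minimum is 5.8 kPa via 8–5–0.
So from 8 the first move is to 5.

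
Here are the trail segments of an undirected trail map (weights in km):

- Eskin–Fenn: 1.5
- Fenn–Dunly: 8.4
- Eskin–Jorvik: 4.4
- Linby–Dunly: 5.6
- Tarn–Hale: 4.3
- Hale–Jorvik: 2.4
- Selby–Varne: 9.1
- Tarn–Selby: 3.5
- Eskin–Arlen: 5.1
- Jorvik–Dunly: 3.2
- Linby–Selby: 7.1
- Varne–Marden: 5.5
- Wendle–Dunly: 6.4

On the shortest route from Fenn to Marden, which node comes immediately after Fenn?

Eskin

Candidate routes:
Fenn–Eskin–Jorvik–Hale–Tarn–Selby–Varne–Marden: 1.5+4.4+2.4+4.3+3.5+9.1+5.5 = 30.7
Fenn–Eskin–Jorvik–Dunly–Linby–Selby–Varne–Marden: 1.5+4.4+3.2+5.6+7.1+9.1+5.5 = 36.4
Fenn–Dunly–Linby–Selby–Varne–Marden: 8.4+5.6+7.1+9.1+5.5 = 35.7
The minimum is 30.7 km via Fenn–Eskin–Jorvik–Hale–Tarn–Selby–Varne–Marden.
So from Fenn the first move is to Eskin.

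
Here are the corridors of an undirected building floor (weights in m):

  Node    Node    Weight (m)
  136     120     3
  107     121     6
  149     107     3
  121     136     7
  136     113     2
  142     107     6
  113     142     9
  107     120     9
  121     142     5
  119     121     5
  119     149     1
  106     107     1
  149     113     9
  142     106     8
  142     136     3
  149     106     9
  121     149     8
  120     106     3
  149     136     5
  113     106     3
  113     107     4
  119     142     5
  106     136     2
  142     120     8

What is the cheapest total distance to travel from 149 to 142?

6 m

Running Dijkstra from 149:
149: 0
119: 1  (via 149)
107: 3  (via 149)
106: 4  (via 107)
136: 5  (via 149)
142: 6  (via 119)
Shortest route: 149–119–142 = 6 m.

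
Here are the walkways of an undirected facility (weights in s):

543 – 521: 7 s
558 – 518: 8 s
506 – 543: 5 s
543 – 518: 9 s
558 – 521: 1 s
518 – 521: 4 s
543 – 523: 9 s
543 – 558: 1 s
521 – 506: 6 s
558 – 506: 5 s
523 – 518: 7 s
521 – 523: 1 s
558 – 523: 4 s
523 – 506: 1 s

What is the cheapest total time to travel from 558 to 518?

5 s

Candidate routes:
558 - 521 - 523 - 518: 1+1+7 = 9
558 - 523 - 521 - 518: 4+1+4 = 9
558 - 521 - 518: 1+4 = 5
558 - 518: 8 = 8
The minimum is 5 s via 558 - 521 - 518.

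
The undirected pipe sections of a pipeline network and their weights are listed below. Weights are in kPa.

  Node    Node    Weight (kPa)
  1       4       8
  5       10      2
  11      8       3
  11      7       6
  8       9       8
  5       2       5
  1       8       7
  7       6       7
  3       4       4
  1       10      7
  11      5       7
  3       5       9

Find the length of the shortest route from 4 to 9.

Settle nodes by increasing distance from 4:
4: 0
3: 4  (via 4)
1: 8  (via 4)
5: 13  (via 3)
8: 15  (via 1)
10: 15  (via 1)
2: 18  (via 5)
11: 18  (via 8)
9: 23  (via 8)
Shortest route: 4 → 1 → 8 → 9 = 23 kPa.

23 kPa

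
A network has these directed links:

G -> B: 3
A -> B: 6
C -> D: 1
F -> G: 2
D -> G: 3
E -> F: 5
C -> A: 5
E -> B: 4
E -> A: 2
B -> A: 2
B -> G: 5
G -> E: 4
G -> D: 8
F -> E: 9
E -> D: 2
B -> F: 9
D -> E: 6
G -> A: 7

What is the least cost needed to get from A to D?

17

Compare a few routes:
A–B–G–E–D: 6+5+4+2 = 17
A–B–G–D: 6+5+8 = 19
Cheapest is A–B–G–E–D at 17.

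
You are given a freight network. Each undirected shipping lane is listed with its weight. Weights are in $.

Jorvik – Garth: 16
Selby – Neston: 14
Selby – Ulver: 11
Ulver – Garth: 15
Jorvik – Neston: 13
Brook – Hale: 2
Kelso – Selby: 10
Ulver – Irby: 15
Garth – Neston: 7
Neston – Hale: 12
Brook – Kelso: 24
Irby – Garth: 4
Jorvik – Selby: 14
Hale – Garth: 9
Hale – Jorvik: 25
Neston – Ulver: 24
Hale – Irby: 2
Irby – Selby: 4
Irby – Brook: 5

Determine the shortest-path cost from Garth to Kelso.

$18

Shortest distances from Garth:
Garth: 0
Irby: 4  (via Garth)
Hale: 6  (via Irby)
Neston: 7  (via Garth)
Selby: 8  (via Irby)
Brook: 8  (via Hale)
Ulver: 15  (via Garth)
Jorvik: 16  (via Garth)
Kelso: 18  (via Selby)
Shortest route: Garth → Irby → Selby → Kelso = $18.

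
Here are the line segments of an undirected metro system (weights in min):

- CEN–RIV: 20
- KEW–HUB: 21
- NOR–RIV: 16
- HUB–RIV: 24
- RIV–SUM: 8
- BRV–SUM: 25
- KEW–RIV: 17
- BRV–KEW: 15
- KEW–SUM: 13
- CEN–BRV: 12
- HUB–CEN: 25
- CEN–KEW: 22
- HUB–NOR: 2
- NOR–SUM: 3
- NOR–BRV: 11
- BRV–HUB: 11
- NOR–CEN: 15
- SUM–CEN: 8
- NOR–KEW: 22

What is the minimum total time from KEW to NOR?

16 min

Candidate routes:
KEW → NOR: 22 = 22
KEW → SUM → NOR: 13+3 = 16
Cheapest is KEW → SUM → NOR at 16 min.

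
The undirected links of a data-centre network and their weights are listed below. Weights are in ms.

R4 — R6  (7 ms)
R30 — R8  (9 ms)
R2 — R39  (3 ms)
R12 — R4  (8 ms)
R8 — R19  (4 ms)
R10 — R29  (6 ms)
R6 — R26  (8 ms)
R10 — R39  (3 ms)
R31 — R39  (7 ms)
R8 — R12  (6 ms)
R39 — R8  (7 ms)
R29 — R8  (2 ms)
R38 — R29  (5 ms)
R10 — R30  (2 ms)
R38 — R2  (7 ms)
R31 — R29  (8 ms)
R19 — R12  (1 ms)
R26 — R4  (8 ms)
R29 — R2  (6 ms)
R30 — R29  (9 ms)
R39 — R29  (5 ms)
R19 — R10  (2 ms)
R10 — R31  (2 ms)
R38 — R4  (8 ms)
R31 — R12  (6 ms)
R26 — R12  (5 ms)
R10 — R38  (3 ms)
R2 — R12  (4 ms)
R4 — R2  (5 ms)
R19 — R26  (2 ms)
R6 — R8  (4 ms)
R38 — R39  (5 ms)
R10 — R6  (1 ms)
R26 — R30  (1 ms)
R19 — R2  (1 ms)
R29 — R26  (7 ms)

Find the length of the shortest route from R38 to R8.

Settle nodes by increasing distance from R38:
R38: 0
R10: 3  (via R38)
R6: 4  (via R10)
R19: 5  (via R10)
R31: 5  (via R10)
R29: 5  (via R38)
R30: 5  (via R10)
R39: 5  (via R38)
R2: 6  (via R19)
R26: 6  (via R30)
R12: 6  (via R19)
R8: 7  (via R29)
Shortest route: R38–R29–R8 = 7 ms.

7 ms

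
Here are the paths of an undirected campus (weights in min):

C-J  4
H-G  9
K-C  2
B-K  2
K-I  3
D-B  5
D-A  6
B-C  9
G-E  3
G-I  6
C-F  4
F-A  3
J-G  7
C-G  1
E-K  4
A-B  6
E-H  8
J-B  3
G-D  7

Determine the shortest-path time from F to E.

8 min

Enumerating some paths:
F → C → G → E: 4+1+3 = 8
F → C → K → E: 4+2+4 = 10
F → A → B → K → E: 3+6+2+4 = 15
Cheapest is F → C → G → E at 8 min.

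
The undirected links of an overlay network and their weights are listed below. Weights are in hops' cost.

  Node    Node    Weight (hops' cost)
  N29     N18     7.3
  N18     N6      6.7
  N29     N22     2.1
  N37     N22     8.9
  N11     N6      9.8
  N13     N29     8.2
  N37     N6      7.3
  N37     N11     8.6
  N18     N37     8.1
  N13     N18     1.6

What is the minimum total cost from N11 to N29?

19.6 hops' cost

Enumerating some paths:
N11 - N37 - N22 - N29: 8.6+8.9+2.1 = 19.6
N11 - N6 - N18 - N29: 9.8+6.7+7.3 = 23.8
N11 - N37 - N18 - N29: 8.6+8.1+7.3 = 24
N11 - N6 - N18 - N13 - N29: 9.8+6.7+1.6+8.2 = 26.3
The minimum is 19.6 hops' cost via N11 - N37 - N22 - N29.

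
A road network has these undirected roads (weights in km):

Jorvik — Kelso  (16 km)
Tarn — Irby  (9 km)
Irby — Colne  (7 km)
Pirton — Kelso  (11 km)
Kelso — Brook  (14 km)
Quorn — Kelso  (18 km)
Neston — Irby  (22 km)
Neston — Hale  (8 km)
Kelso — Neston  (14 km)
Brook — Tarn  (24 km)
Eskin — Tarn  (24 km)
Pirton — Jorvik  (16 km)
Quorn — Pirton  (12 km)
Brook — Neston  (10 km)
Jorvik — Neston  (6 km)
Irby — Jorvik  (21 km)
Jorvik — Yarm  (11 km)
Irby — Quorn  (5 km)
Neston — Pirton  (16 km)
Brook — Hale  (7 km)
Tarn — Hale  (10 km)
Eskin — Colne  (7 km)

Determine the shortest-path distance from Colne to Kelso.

30 km

Running Dijkstra from Colne:
Colne: 0
Eskin: 7  (via Colne)
Irby: 7  (via Colne)
Quorn: 12  (via Irby)
Tarn: 16  (via Irby)
Pirton: 24  (via Quorn)
Hale: 26  (via Tarn)
Jorvik: 28  (via Irby)
Neston: 29  (via Irby)
Kelso: 30  (via Quorn)
Shortest route: Colne–Irby–Quorn–Kelso = 30 km.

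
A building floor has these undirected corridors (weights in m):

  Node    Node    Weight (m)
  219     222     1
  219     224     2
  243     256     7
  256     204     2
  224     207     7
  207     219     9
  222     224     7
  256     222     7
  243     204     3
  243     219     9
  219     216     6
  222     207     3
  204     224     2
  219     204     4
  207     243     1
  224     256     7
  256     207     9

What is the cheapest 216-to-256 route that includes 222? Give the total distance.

Shortest 216→222: 216 → 219 → 222 = 7
Shortest 222→256: 222 → 256 = 7
Total via 222: 7 + 7 = 14 m.

14 m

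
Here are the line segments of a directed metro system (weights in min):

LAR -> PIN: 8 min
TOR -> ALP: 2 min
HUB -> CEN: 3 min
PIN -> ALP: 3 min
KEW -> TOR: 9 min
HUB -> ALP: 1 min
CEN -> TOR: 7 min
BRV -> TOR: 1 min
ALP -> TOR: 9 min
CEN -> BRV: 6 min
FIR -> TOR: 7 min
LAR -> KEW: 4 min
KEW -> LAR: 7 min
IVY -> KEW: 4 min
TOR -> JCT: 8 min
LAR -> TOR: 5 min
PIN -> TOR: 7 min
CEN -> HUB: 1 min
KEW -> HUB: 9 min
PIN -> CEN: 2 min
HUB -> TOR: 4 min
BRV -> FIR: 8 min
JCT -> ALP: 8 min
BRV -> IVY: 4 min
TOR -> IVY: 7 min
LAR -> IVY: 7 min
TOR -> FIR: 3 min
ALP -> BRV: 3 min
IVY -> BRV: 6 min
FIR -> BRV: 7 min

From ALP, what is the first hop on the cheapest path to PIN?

BRV

Enumerating some paths:
ALP - BRV - IVY - KEW - LAR - PIN: 3+4+4+7+8 = 26
ALP - TOR - IVY - KEW - LAR - PIN: 9+7+4+7+8 = 35
ALP - BRV - TOR - IVY - KEW - LAR - PIN: 3+1+7+4+7+8 = 30
The minimum is 26 min via ALP - BRV - IVY - KEW - LAR - PIN.
So from ALP the first move is to BRV.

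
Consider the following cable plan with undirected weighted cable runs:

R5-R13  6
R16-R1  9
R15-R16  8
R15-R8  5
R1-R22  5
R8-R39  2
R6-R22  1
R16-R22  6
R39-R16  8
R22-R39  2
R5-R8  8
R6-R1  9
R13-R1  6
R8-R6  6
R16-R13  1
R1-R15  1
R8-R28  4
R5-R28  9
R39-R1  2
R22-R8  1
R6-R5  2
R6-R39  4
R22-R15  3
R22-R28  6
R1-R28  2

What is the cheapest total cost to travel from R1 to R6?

5

Compare a few routes:
R1–R15–R22–R6: 1+3+1 = 5
R1–R39–R8–R22–R6: 2+2+1+1 = 6
The minimum is 5 via R1–R15–R22–R6.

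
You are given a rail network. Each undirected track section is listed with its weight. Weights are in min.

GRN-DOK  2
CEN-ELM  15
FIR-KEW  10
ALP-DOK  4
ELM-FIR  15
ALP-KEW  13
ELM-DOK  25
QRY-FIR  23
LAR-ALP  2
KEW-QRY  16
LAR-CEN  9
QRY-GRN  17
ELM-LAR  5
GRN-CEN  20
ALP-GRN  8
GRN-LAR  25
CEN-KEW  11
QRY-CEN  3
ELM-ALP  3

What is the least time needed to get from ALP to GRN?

6 min

Settle nodes by increasing distance from ALP:
ALP: 0
LAR: 2  (via ALP)
ELM: 3  (via ALP)
DOK: 4  (via ALP)
GRN: 6  (via DOK)
Shortest route: ALP → DOK → GRN = 6 min.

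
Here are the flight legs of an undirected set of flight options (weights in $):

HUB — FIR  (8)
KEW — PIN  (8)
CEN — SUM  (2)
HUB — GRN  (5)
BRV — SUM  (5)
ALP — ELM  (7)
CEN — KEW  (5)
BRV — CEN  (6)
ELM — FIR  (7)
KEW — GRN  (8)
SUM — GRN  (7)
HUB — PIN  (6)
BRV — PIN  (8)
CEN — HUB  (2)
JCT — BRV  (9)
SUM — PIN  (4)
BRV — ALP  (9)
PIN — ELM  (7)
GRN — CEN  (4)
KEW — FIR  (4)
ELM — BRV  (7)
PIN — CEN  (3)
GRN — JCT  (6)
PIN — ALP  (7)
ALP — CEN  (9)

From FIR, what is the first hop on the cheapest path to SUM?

KEW

Enumerating some paths:
FIR → KEW → CEN → SUM: 4+5+2 = 11
FIR → HUB → CEN → SUM: 8+2+2 = 12
Cheapest is FIR → KEW → CEN → SUM at $11.
So from FIR the first move is to KEW.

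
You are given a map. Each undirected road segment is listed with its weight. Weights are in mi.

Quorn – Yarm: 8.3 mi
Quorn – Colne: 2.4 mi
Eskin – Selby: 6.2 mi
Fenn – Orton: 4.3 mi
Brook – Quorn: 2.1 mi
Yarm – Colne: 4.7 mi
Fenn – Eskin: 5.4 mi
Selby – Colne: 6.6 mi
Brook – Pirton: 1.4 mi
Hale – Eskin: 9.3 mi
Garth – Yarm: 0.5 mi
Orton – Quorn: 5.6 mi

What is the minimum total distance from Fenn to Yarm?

17 mi

Settle nodes by increasing distance from Fenn:
Fenn: 0
Orton: 4.3  (via Fenn)
Eskin: 5.4  (via Fenn)
Quorn: 9.9  (via Orton)
Selby: 11.6  (via Eskin)
Brook: 12  (via Quorn)
Colne: 12.3  (via Quorn)
Pirton: 13.4  (via Brook)
Hale: 14.7  (via Eskin)
Yarm: 17  (via Colne)
Shortest route: Fenn–Orton–Quorn–Colne–Yarm = 17 mi.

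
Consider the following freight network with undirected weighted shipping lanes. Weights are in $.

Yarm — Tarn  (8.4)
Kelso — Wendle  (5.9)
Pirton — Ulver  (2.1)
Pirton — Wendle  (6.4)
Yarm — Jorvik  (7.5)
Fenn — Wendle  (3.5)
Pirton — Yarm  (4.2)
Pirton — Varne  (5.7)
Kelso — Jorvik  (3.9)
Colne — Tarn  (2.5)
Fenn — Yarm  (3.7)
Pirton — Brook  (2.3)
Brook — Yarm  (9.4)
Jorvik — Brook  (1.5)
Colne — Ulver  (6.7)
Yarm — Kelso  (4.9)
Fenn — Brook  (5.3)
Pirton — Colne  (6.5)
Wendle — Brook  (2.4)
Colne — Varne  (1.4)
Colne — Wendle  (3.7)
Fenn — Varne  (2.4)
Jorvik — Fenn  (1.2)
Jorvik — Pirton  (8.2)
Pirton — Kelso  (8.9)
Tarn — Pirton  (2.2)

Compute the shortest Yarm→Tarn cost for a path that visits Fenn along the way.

$10

Best Yarm to Fenn: Yarm → Fenn costing 3.7
Best Fenn to Tarn: Fenn → Varne → Colne → Tarn costing 6.3
Total via Fenn: 3.7 + 6.3 = $10.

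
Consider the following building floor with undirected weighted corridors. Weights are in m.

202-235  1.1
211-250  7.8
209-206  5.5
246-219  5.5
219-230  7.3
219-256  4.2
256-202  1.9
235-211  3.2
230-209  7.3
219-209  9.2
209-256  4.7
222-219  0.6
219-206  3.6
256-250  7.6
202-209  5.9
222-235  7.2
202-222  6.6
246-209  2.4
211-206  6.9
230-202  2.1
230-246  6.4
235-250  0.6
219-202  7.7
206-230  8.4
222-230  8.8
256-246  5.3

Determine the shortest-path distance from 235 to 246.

8.3 m

Shortest distances from 235:
235: 0
250: 0.6  (via 235)
202: 1.1  (via 235)
256: 3  (via 202)
230: 3.2  (via 202)
211: 3.2  (via 235)
209: 7  (via 202)
219: 7.2  (via 256)
222: 7.2  (via 235)
246: 8.3  (via 256)
Shortest route: 235–202–256–246 = 8.3 m.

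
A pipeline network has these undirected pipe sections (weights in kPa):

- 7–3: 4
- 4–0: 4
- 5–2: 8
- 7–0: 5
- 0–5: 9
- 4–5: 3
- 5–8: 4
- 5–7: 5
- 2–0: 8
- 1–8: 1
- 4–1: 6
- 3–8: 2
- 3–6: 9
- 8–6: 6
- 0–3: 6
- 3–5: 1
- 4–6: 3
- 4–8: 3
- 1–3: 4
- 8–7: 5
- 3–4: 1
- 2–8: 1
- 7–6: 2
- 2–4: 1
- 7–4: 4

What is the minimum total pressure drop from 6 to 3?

4 kPa

Candidate routes:
6 - 4 - 2 - 8 - 3: 3+1+1+2 = 7
6 - 4 - 3: 3+1 = 4
6 - 7 - 3: 2+4 = 6
The minimum is 4 kPa via 6 - 4 - 3.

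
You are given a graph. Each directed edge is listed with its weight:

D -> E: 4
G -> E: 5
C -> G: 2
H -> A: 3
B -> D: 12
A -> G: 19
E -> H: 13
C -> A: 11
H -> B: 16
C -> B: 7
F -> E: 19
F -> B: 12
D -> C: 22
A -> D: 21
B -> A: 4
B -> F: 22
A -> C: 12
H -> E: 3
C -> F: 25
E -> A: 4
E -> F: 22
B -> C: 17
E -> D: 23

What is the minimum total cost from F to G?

30

Running Dijkstra from F:
F: 0
B: 12  (via F)
A: 16  (via B)
E: 19  (via F)
D: 24  (via B)
C: 28  (via A)
G: 30  (via C)
Shortest route: F → B → A → C → G = 30.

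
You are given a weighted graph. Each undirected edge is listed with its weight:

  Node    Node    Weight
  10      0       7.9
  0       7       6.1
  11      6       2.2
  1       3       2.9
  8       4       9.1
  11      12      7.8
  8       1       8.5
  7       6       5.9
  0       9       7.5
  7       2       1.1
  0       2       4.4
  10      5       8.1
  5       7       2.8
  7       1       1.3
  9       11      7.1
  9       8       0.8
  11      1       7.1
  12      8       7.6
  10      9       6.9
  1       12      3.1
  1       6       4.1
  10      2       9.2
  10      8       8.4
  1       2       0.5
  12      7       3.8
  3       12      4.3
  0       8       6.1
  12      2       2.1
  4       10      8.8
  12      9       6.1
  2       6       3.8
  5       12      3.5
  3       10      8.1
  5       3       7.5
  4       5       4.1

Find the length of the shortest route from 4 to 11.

Settle nodes by increasing distance from 4:
4: 0
5: 4.1  (via 4)
7: 6.9  (via 5)
12: 7.6  (via 5)
2: 8  (via 7)
1: 8.2  (via 7)
10: 8.8  (via 4)
8: 9.1  (via 4)
9: 9.9  (via 8)
3: 11.1  (via 1)
6: 11.8  (via 2)
0: 12.4  (via 2)
11: 14  (via 6)
Shortest route: 4 → 5 → 7 → 2 → 6 → 11 = 14.

14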